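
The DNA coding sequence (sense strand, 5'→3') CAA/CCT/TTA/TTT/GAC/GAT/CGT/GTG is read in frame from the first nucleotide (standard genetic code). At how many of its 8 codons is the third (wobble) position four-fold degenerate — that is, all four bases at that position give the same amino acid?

Codon 1 CAA (Gln): third position 2-fold.
Codon 2 CCT (Pro): third position 4-fold.
Codon 3 TTA (Leu): third position 2-fold.
Codon 4 TTT (Phe): third position 2-fold.
Codon 5 GAC (Asp): third position 2-fold.
Codon 6 GAT (Asp): third position 2-fold.
Codon 7 CGT (Arg): third position 4-fold.
Codon 8 GTG (Val): third position 4-fold.
Four-fold degenerate third positions: 3.

3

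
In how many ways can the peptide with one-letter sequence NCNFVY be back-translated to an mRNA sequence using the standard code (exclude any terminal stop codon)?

Asn: 2 codons.
Cys: 2 codons.
Asn: 2 codons.
Phe: 2 codons.
Val: 4 codons.
Tyr: 2 codons.
2 × 2 × 2 × 2 × 4 × 2 = 128.

128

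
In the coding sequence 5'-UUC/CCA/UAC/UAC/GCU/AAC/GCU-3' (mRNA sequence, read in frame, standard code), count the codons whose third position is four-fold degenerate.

Codon 1 UUC (Phe): third position 2-fold.
Codon 2 CCA (Pro): third position 4-fold.
Codon 3 UAC (Tyr): third position 2-fold.
Codon 4 UAC (Tyr): third position 2-fold.
Codon 5 GCU (Ala): third position 4-fold.
Codon 6 AAC (Asn): third position 2-fold.
Codon 7 GCU (Ala): third position 4-fold.
Four-fold degenerate third positions: 3.

3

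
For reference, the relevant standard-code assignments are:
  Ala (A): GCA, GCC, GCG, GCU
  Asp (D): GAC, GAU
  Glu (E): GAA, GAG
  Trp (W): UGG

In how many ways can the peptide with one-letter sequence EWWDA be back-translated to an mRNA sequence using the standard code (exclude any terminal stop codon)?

16

Glu: 2 codons.
Trp: 1 codon.
Trp: 1 codon.
Asp: 2 codons.
Ala: 4 codons.
2 × 1 × 1 × 2 × 4 = 16.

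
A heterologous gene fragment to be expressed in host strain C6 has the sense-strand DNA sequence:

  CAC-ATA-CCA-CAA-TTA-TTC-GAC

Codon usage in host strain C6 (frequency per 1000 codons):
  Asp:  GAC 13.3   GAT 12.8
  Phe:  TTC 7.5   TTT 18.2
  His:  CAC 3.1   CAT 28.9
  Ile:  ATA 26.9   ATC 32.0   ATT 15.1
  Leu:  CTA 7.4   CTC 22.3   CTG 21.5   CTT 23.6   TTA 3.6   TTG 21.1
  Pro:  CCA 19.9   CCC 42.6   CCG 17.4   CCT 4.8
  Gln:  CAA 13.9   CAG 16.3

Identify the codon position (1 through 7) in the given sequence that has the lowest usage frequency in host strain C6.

1

Codon 1 CAC (His): 3.1 per 1000.
Codon 2 ATA (Ile): 26.9 per 1000.
Codon 3 CCA (Pro): 19.9 per 1000.
Codon 4 CAA (Gln): 13.9 per 1000.
Codon 5 TTA (Leu): 3.6 per 1000.
Codon 6 TTC (Phe): 7.5 per 1000.
Codon 7 GAC (Asp): 13.3 per 1000.
Lowest frequency is 3.1 at codon 1.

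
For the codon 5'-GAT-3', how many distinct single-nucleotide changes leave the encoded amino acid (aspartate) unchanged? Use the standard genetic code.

Position 1: none → 0 synonymous.
Position 2: none → 0 synonymous.
Position 3: GAC → 1 synonymous.
Total: 0 + 0 + 1 = 1.

1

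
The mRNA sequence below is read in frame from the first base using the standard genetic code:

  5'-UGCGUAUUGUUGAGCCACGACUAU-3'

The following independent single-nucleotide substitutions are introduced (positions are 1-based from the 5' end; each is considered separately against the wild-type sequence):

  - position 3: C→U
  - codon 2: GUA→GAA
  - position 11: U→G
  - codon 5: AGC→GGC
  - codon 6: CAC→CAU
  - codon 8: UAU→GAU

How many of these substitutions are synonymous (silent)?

2

Codon 1: UGC (Cys) → UGU (Cys) — synonymous.
Codon 2: GUA (Val) → GAA (Glu) — missense.
Codon 4: UUG (Leu) → UGG (Trp) — missense.
Codon 5: AGC (Ser) → GGC (Gly) — missense.
Codon 6: CAC (His) → CAU (His) — synonymous.
Codon 8: UAU (Tyr) → GAU (Asp) — missense.
Synonymous: 2 of 6.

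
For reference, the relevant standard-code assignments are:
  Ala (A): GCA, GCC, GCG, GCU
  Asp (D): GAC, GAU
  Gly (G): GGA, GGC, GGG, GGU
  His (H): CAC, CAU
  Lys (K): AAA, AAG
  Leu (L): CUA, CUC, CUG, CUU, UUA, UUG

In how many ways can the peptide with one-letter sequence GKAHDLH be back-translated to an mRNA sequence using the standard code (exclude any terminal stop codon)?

Gly: 4 codons.
Lys: 2 codons.
Ala: 4 codons.
His: 2 codons.
Asp: 2 codons.
Leu: 6 codons.
His: 2 codons.
4 × 2 × 4 × 2 × 2 × 6 × 2 = 1536.

1536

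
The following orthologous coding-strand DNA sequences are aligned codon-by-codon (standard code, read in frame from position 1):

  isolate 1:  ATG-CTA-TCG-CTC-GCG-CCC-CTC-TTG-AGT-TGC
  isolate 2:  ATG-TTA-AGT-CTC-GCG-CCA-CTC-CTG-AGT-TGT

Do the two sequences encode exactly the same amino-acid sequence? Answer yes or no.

yes

Codon 1: ATG Met / ATG Met — identical.
Codon 2: CTA Leu / TTA Leu — synonymous.
Codon 3: TCG Ser / AGT Ser — synonymous.
Codon 4: CTC Leu / CTC Leu — identical.
Codon 5: GCG Ala / GCG Ala — identical.
Codon 6: CCC Pro / CCA Pro — synonymous.
Codon 7: CTC Leu / CTC Leu — identical.
Codon 8: TTG Leu / CTG Leu — synonymous.
Codon 9: AGT Ser / AGT Ser — identical.
Codon 10: TGC Cys / TGT Cys — synonymous.
Nonsynonymous differences: 0 → same protein.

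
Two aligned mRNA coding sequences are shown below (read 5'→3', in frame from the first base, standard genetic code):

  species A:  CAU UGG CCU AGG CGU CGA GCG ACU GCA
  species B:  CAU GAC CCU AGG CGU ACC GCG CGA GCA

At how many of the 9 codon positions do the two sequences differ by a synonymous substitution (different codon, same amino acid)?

0

Codon 1: CAU His / CAU His — identical.
Codon 2: UGG Trp / GAC Asp — nonsynonymous.
Codon 3: CCU Pro / CCU Pro — identical.
Codon 4: AGG Arg / AGG Arg — identical.
Codon 5: CGU Arg / CGU Arg — identical.
Codon 6: CGA Arg / ACC Thr — nonsynonymous.
Codon 7: GCG Ala / GCG Ala — identical.
Codon 8: ACU Thr / CGA Arg — nonsynonymous.
Codon 9: GCA Ala / GCA Ala — identical.
Synonymous differences: 0.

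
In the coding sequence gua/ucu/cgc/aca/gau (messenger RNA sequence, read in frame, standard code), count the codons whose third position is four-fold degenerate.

Codon 1 GUA (Val): third position 4-fold.
Codon 2 UCU (Ser): third position 4-fold.
Codon 3 CGC (Arg): third position 4-fold.
Codon 4 ACA (Thr): third position 4-fold.
Codon 5 GAU (Asp): third position 2-fold.
Four-fold degenerate third positions: 4.

4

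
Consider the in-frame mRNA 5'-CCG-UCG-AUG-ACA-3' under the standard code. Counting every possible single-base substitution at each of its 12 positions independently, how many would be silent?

9

Codon 1 (CCG, Pro): 3 synonymous substitutions.
Codon 2 (UCG, Ser): 3 synonymous substitutions.
Codon 3 (AUG, Met): 0 synonymous substitutions.
Codon 4 (ACA, Thr): 3 synonymous substitutions.
Total: 3 + 3 + 0 + 3 = 9.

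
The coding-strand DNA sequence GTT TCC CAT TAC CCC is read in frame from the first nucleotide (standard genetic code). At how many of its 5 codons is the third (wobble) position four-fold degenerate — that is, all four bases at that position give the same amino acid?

Codon 1 GTT (Val): third position 4-fold.
Codon 2 TCC (Ser): third position 4-fold.
Codon 3 CAT (His): third position 2-fold.
Codon 4 TAC (Tyr): third position 2-fold.
Codon 5 CCC (Pro): third position 4-fold.
Four-fold degenerate third positions: 3.

3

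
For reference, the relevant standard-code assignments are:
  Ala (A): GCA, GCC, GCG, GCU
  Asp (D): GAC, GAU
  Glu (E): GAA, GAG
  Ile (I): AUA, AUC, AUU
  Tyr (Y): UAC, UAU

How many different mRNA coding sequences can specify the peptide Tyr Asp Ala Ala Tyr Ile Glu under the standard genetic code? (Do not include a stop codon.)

Tyr: 2 codons.
Asp: 2 codons.
Ala: 4 codons.
Ala: 4 codons.
Tyr: 2 codons.
Ile: 3 codons.
Glu: 2 codons.
2 × 2 × 4 × 4 × 2 × 3 × 2 = 768.

768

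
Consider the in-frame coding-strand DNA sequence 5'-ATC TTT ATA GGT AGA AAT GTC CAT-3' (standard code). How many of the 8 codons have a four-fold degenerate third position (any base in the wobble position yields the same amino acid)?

2

Codon 1 ATC (Ile): third position 3-fold.
Codon 2 TTT (Phe): third position 2-fold.
Codon 3 ATA (Ile): third position 3-fold.
Codon 4 GGT (Gly): third position 4-fold.
Codon 5 AGA (Arg): third position 2-fold.
Codon 6 AAT (Asn): third position 2-fold.
Codon 7 GTC (Val): third position 4-fold.
Codon 8 CAT (His): third position 2-fold.
Four-fold degenerate third positions: 2.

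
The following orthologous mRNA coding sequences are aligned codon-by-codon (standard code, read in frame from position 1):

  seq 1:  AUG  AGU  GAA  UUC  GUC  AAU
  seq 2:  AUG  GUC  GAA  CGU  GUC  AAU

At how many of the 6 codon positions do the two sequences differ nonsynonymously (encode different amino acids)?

Codon 1: AUG Met / AUG Met — identical.
Codon 2: AGU Ser / GUC Val — nonsynonymous.
Codon 3: GAA Glu / GAA Glu — identical.
Codon 4: UUC Phe / CGU Arg — nonsynonymous.
Codon 5: GUC Val / GUC Val — identical.
Codon 6: AAU Asn / AAU Asn — identical.
Nonsynonymous differences: 2.

2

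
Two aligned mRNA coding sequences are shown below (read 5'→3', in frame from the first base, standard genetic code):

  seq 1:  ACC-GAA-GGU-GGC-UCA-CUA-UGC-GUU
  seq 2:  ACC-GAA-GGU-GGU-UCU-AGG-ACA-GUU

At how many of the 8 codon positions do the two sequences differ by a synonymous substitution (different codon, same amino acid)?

2

Codon 1: ACC Thr / ACC Thr — identical.
Codon 2: GAA Glu / GAA Glu — identical.
Codon 3: GGU Gly / GGU Gly — identical.
Codon 4: GGC Gly / GGU Gly — synonymous.
Codon 5: UCA Ser / UCU Ser — synonymous.
Codon 6: CUA Leu / AGG Arg — nonsynonymous.
Codon 7: UGC Cys / ACA Thr — nonsynonymous.
Codon 8: GUU Val / GUU Val — identical.
Synonymous differences: 2.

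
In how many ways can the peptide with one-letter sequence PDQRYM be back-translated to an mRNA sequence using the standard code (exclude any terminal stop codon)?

Pro: 4 codons.
Asp: 2 codons.
Gln: 2 codons.
Arg: 6 codons.
Tyr: 2 codons.
Met: 1 codon.
4 × 2 × 2 × 6 × 2 × 1 = 192.

192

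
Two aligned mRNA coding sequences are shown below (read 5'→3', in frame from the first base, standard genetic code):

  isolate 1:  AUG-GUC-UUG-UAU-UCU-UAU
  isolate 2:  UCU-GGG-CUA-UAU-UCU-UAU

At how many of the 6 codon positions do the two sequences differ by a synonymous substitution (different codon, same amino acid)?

Codon 1: AUG Met / UCU Ser — nonsynonymous.
Codon 2: GUC Val / GGG Gly — nonsynonymous.
Codon 3: UUG Leu / CUA Leu — synonymous.
Codon 4: UAU Tyr / UAU Tyr — identical.
Codon 5: UCU Ser / UCU Ser — identical.
Codon 6: UAU Tyr / UAU Tyr — identical.
Synonymous differences: 1.

1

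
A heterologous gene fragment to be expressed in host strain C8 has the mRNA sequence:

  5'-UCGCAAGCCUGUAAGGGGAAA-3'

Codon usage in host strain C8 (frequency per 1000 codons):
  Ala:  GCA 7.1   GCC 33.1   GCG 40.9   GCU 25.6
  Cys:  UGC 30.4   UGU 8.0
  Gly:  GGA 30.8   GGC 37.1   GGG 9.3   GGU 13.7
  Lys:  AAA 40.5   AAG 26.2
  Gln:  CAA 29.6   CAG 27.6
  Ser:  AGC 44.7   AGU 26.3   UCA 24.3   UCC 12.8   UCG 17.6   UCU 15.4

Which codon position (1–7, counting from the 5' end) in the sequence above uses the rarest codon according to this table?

4

Codon 1 UCG (Ser): 17.6 per 1000.
Codon 2 CAA (Gln): 29.6 per 1000.
Codon 3 GCC (Ala): 33.1 per 1000.
Codon 4 UGU (Cys): 8.0 per 1000.
Codon 5 AAG (Lys): 26.2 per 1000.
Codon 6 GGG (Gly): 9.3 per 1000.
Codon 7 AAA (Lys): 40.5 per 1000.
Lowest frequency is 8.0 at codon 4.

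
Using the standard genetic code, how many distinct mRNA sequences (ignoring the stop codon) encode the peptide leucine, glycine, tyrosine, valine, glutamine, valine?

1536

Leu: 6 codons.
Gly: 4 codons.
Tyr: 2 codons.
Val: 4 codons.
Gln: 2 codons.
Val: 4 codons.
6 × 4 × 2 × 4 × 2 × 4 = 1536.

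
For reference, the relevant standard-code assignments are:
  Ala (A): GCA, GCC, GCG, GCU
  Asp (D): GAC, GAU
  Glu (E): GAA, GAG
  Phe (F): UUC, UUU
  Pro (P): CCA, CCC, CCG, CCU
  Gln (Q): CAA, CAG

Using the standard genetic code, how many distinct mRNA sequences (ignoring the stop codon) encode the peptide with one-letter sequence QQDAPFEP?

2048

Gln: 2 codons.
Gln: 2 codons.
Asp: 2 codons.
Ala: 4 codons.
Pro: 4 codons.
Phe: 2 codons.
Glu: 2 codons.
Pro: 4 codons.
2 × 2 × 2 × 4 × 4 × 2 × 2 × 4 = 2048.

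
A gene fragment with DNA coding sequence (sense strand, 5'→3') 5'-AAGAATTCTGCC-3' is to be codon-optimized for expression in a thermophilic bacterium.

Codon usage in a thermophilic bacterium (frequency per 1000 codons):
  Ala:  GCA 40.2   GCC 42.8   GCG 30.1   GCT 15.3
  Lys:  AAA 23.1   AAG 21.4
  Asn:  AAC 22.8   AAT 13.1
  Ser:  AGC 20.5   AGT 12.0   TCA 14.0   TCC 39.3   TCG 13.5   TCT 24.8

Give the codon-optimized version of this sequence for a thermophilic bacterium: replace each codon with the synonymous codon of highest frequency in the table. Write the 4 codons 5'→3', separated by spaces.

Codon 1 (Lys): best is AAA at 23.1.
Codon 2 (Asn): best is AAC at 22.8.
Codon 3 (Ser): best is TCC at 39.3.
Codon 4 (Ala): best is GCC at 42.8.

AAA AAC TCC GCC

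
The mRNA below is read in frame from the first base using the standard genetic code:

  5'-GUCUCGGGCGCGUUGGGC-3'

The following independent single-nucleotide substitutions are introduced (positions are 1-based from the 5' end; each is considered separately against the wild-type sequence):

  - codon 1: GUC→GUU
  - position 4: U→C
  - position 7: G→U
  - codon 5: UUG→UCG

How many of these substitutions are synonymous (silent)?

1

Codon 1: GUC (Val) → GUU (Val) — synonymous.
Codon 2: UCG (Ser) → CCG (Pro) — missense.
Codon 3: GGC (Gly) → UGC (Cys) — missense.
Codon 5: UUG (Leu) → UCG (Ser) — missense.
Synonymous: 1 of 4.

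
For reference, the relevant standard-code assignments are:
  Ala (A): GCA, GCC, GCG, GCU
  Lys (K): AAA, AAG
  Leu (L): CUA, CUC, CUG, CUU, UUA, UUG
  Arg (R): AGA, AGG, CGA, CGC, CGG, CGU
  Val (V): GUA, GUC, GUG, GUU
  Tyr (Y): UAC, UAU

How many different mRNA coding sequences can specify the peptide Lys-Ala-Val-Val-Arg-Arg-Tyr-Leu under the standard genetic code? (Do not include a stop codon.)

55296

Lys: 2 codons.
Ala: 4 codons.
Val: 4 codons.
Val: 4 codons.
Arg: 6 codons.
Arg: 6 codons.
Tyr: 2 codons.
Leu: 6 codons.
2 × 4 × 4 × 4 × 6 × 6 × 2 × 6 = 55296.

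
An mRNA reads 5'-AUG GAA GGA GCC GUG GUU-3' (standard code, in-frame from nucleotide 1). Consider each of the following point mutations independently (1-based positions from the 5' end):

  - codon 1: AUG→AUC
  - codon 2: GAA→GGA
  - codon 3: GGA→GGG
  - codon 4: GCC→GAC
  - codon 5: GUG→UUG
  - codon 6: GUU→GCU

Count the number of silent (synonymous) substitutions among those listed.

Codon 1: AUG (Met) → AUC (Ile) — missense.
Codon 2: GAA (Glu) → GGA (Gly) — missense.
Codon 3: GGA (Gly) → GGG (Gly) — synonymous.
Codon 4: GCC (Ala) → GAC (Asp) — missense.
Codon 5: GUG (Val) → UUG (Leu) — missense.
Codon 6: GUU (Val) → GCU (Ala) — missense.
Synonymous: 1 of 6.

1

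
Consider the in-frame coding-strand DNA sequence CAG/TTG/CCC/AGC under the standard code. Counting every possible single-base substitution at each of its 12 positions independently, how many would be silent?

7

Codon 1 (CAG, Gln): 1 synonymous substitution.
Codon 2 (TTG, Leu): 2 synonymous substitutions.
Codon 3 (CCC, Pro): 3 synonymous substitutions.
Codon 4 (AGC, Ser): 1 synonymous substitution.
Total: 1 + 2 + 3 + 1 = 7.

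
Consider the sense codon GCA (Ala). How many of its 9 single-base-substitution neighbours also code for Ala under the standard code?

Position 1: none → 0 synonymous.
Position 2: none → 0 synonymous.
Position 3: GCU, GCC, GCG → 3 synonymous.
Total: 0 + 0 + 3 = 3.

3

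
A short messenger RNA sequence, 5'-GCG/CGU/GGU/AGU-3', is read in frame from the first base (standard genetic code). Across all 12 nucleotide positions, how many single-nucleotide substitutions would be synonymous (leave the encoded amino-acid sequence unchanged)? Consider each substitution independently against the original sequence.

Codon 1 (GCG, Ala): 3 synonymous substitutions.
Codon 2 (CGU, Arg): 3 synonymous substitutions.
Codon 3 (GGU, Gly): 3 synonymous substitutions.
Codon 4 (AGU, Ser): 1 synonymous substitution.
Total: 3 + 3 + 3 + 1 = 10.

10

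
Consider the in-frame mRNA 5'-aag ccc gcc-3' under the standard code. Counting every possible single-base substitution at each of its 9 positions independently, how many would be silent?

Codon 1 (AAG, Lys): 1 synonymous substitution.
Codon 2 (CCC, Pro): 3 synonymous substitutions.
Codon 3 (GCC, Ala): 3 synonymous substitutions.
Total: 1 + 3 + 3 = 7.

7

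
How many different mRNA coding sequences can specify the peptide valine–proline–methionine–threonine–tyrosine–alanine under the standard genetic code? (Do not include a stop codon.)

512

Val: 4 codons.
Pro: 4 codons.
Met: 1 codon.
Thr: 4 codons.
Tyr: 2 codons.
Ala: 4 codons.
4 × 4 × 1 × 4 × 2 × 4 = 512.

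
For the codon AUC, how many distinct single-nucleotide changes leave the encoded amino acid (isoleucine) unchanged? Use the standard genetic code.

2

Position 1: none → 0 synonymous.
Position 2: none → 0 synonymous.
Position 3: AUU, AUA → 2 synonymous.
Total: 0 + 0 + 2 = 2.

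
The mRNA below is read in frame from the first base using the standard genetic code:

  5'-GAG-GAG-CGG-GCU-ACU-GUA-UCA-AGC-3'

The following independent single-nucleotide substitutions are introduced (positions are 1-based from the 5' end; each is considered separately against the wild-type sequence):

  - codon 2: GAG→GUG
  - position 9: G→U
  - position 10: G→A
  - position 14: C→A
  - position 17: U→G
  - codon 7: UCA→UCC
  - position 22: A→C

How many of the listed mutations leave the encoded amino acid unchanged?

Codon 2: GAG (Glu) → GUG (Val) — missense.
Codon 3: CGG (Arg) → CGU (Arg) — synonymous.
Codon 4: GCU (Ala) → ACU (Thr) — missense.
Codon 5: ACU (Thr) → AAU (Asn) — missense.
Codon 6: GUA (Val) → GGA (Gly) — missense.
Codon 7: UCA (Ser) → UCC (Ser) — synonymous.
Codon 8: AGC (Ser) → CGC (Arg) — missense.
Synonymous: 2 of 7.

2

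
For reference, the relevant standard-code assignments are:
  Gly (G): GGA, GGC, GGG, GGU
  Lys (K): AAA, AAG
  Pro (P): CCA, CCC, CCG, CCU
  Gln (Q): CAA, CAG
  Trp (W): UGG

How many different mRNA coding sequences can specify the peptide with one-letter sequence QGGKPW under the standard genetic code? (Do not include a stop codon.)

Gln: 2 codons.
Gly: 4 codons.
Gly: 4 codons.
Lys: 2 codons.
Pro: 4 codons.
Trp: 1 codon.
2 × 4 × 4 × 2 × 4 × 1 = 256.

256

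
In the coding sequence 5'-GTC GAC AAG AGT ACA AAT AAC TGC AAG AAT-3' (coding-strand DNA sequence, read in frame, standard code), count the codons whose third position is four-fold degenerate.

2

Codon 1 GTC (Val): third position 4-fold.
Codon 2 GAC (Asp): third position 2-fold.
Codon 3 AAG (Lys): third position 2-fold.
Codon 4 AGT (Ser): third position 2-fold.
Codon 5 ACA (Thr): third position 4-fold.
Codon 6 AAT (Asn): third position 2-fold.
Codon 7 AAC (Asn): third position 2-fold.
Codon 8 TGC (Cys): third position 2-fold.
Codon 9 AAG (Lys): third position 2-fold.
Codon 10 AAT (Asn): third position 2-fold.
Four-fold degenerate third positions: 2.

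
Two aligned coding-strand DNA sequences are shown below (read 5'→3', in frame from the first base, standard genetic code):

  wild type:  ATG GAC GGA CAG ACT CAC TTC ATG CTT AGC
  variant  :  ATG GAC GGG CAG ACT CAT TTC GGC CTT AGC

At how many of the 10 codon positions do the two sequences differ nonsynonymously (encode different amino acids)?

Codon 1: ATG Met / ATG Met — identical.
Codon 2: GAC Asp / GAC Asp — identical.
Codon 3: GGA Gly / GGG Gly — synonymous.
Codon 4: CAG Gln / CAG Gln — identical.
Codon 5: ACT Thr / ACT Thr — identical.
Codon 6: CAC His / CAT His — synonymous.
Codon 7: TTC Phe / TTC Phe — identical.
Codon 8: ATG Met / GGC Gly — nonsynonymous.
Codon 9: CTT Leu / CTT Leu — identical.
Codon 10: AGC Ser / AGC Ser — identical.
Nonsynonymous differences: 1.

1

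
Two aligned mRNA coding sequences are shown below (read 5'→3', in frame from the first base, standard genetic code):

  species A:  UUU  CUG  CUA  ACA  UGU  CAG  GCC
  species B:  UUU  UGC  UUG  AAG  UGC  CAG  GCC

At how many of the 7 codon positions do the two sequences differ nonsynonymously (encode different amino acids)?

2

Codon 1: UUU Phe / UUU Phe — identical.
Codon 2: CUG Leu / UGC Cys — nonsynonymous.
Codon 3: CUA Leu / UUG Leu — synonymous.
Codon 4: ACA Thr / AAG Lys — nonsynonymous.
Codon 5: UGU Cys / UGC Cys — synonymous.
Codon 6: CAG Gln / CAG Gln — identical.
Codon 7: GCC Ala / GCC Ala — identical.
Nonsynonymous differences: 2.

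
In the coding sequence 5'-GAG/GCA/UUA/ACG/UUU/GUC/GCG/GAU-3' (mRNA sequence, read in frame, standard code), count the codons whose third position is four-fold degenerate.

Codon 1 GAG (Glu): third position 2-fold.
Codon 2 GCA (Ala): third position 4-fold.
Codon 3 UUA (Leu): third position 2-fold.
Codon 4 ACG (Thr): third position 4-fold.
Codon 5 UUU (Phe): third position 2-fold.
Codon 6 GUC (Val): third position 4-fold.
Codon 7 GCG (Ala): third position 4-fold.
Codon 8 GAU (Asp): third position 2-fold.
Four-fold degenerate third positions: 4.

4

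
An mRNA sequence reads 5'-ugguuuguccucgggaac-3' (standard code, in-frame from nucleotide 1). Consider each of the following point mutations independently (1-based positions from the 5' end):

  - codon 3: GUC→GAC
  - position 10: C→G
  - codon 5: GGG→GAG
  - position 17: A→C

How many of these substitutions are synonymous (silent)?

Codon 3: GUC (Val) → GAC (Asp) — missense.
Codon 4: CUC (Leu) → GUC (Val) — missense.
Codon 5: GGG (Gly) → GAG (Glu) — missense.
Codon 6: AAC (Asn) → ACC (Thr) — missense.
Synonymous: 0 of 4.

0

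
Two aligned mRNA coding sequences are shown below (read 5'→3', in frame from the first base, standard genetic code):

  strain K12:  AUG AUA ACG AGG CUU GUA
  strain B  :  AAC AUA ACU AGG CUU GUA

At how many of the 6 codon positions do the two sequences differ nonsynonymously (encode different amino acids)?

1

Codon 1: AUG Met / AAC Asn — nonsynonymous.
Codon 2: AUA Ile / AUA Ile — identical.
Codon 3: ACG Thr / ACU Thr — synonymous.
Codon 4: AGG Arg / AGG Arg — identical.
Codon 5: CUU Leu / CUU Leu — identical.
Codon 6: GUA Val / GUA Val — identical.
Nonsynonymous differences: 1.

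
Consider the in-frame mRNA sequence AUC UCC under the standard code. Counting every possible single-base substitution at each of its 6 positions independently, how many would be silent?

Codon 1 (AUC, Ile): 2 synonymous substitutions.
Codon 2 (UCC, Ser): 3 synonymous substitutions.
Total: 2 + 3 = 5.

5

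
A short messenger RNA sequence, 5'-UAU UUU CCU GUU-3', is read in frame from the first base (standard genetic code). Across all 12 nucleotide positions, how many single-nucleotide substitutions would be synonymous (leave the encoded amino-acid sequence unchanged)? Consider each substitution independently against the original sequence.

Codon 1 (UAU, Tyr): 1 synonymous substitution.
Codon 2 (UUU, Phe): 1 synonymous substitution.
Codon 3 (CCU, Pro): 3 synonymous substitutions.
Codon 4 (GUU, Val): 3 synonymous substitutions.
Total: 1 + 1 + 3 + 3 = 8.

8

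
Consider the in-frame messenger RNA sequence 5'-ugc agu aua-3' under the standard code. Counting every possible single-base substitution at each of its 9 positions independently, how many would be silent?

4

Codon 1 (UGC, Cys): 1 synonymous substitution.
Codon 2 (AGU, Ser): 1 synonymous substitution.
Codon 3 (AUA, Ile): 2 synonymous substitutions.
Total: 1 + 1 + 2 = 4.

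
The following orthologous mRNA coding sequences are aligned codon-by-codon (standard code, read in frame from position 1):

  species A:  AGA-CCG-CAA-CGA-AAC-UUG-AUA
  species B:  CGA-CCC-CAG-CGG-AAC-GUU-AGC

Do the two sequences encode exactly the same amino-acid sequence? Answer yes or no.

Codon 1: AGA Arg / CGA Arg — synonymous.
Codon 2: CCG Pro / CCC Pro — synonymous.
Codon 3: CAA Gln / CAG Gln — synonymous.
Codon 4: CGA Arg / CGG Arg — synonymous.
Codon 5: AAC Asn / AAC Asn — identical.
Codon 6: UUG Leu / GUU Val — nonsynonymous.
Codon 7: AUA Ile / AGC Ser — nonsynonymous.
Nonsynonymous differences: 2 → different protein.

no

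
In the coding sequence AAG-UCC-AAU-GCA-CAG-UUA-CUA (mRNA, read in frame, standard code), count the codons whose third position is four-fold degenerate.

3

Codon 1 AAG (Lys): third position 2-fold.
Codon 2 UCC (Ser): third position 4-fold.
Codon 3 AAU (Asn): third position 2-fold.
Codon 4 GCA (Ala): third position 4-fold.
Codon 5 CAG (Gln): third position 2-fold.
Codon 6 UUA (Leu): third position 2-fold.
Codon 7 CUA (Leu): third position 4-fold.
Four-fold degenerate third positions: 3.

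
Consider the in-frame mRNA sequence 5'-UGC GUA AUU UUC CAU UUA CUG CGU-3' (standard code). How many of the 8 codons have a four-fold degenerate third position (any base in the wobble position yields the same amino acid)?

Codon 1 UGC (Cys): third position 2-fold.
Codon 2 GUA (Val): third position 4-fold.
Codon 3 AUU (Ile): third position 3-fold.
Codon 4 UUC (Phe): third position 2-fold.
Codon 5 CAU (His): third position 2-fold.
Codon 6 UUA (Leu): third position 2-fold.
Codon 7 CUG (Leu): third position 4-fold.
Codon 8 CGU (Arg): third position 4-fold.
Four-fold degenerate third positions: 3.

3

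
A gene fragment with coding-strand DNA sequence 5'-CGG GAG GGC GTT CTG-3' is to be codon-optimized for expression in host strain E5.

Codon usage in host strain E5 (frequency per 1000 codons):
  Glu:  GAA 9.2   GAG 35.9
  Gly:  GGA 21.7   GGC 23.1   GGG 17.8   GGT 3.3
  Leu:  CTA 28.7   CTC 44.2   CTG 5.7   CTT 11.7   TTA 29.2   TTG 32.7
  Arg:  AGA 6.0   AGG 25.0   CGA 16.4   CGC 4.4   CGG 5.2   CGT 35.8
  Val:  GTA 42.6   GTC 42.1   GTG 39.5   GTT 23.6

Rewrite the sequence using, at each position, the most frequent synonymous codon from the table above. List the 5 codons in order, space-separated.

Codon 1 (Arg): best is CGT at 35.8.
Codon 2 (Glu): best is GAG at 35.9.
Codon 3 (Gly): best is GGC at 23.1.
Codon 4 (Val): best is GTA at 42.6.
Codon 5 (Leu): best is CTC at 44.2.

CGT GAG GGC GTA CTC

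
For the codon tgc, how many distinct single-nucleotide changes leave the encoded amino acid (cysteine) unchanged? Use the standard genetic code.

Position 1: none → 0 synonymous.
Position 2: none → 0 synonymous.
Position 3: TGT → 1 synonymous.
Total: 0 + 0 + 1 = 1.

1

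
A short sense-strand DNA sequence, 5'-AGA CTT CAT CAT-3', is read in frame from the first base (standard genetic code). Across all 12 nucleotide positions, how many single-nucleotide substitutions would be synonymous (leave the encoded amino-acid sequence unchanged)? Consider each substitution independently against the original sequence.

Codon 1 (AGA, Arg): 2 synonymous substitutions.
Codon 2 (CTT, Leu): 3 synonymous substitutions.
Codon 3 (CAT, His): 1 synonymous substitution.
Codon 4 (CAT, His): 1 synonymous substitution.
Total: 2 + 3 + 1 + 1 = 7.

7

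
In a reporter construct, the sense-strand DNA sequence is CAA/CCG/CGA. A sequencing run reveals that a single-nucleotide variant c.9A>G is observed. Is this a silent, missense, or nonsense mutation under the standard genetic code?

silent

Position 9 falls in codon 3: CGA → Arg.
After the substitution the codon is CGG → Arg.
Both encode Arg, so the change is synonymous.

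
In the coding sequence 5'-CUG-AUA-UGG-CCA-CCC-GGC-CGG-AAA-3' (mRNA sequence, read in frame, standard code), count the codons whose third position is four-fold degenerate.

Codon 1 CUG (Leu): third position 4-fold.
Codon 2 AUA (Ile): third position 3-fold.
Codon 3 UGG (Trp): third position 1-fold.
Codon 4 CCA (Pro): third position 4-fold.
Codon 5 CCC (Pro): third position 4-fold.
Codon 6 GGC (Gly): third position 4-fold.
Codon 7 CGG (Arg): third position 4-fold.
Codon 8 AAA (Lys): third position 2-fold.
Four-fold degenerate third positions: 5.

5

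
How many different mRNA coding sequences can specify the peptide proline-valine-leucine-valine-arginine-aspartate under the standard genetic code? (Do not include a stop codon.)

4608

Pro: 4 codons.
Val: 4 codons.
Leu: 6 codons.
Val: 4 codons.
Arg: 6 codons.
Asp: 2 codons.
4 × 4 × 6 × 4 × 6 × 2 = 4608.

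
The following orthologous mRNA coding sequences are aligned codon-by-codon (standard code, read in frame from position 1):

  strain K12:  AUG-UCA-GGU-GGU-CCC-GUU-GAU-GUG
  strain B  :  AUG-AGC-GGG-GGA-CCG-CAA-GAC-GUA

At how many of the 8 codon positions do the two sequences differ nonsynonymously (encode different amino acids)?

1

Codon 1: AUG Met / AUG Met — identical.
Codon 2: UCA Ser / AGC Ser — synonymous.
Codon 3: GGU Gly / GGG Gly — synonymous.
Codon 4: GGU Gly / GGA Gly — synonymous.
Codon 5: CCC Pro / CCG Pro — synonymous.
Codon 6: GUU Val / CAA Gln — nonsynonymous.
Codon 7: GAU Asp / GAC Asp — synonymous.
Codon 8: GUG Val / GUA Val — synonymous.
Nonsynonymous differences: 1.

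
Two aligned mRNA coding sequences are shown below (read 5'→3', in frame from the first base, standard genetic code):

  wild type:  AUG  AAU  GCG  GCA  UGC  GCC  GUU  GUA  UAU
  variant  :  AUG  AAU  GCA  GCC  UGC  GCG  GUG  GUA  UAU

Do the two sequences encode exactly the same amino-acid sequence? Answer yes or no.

Codon 1: AUG Met / AUG Met — identical.
Codon 2: AAU Asn / AAU Asn — identical.
Codon 3: GCG Ala / GCA Ala — synonymous.
Codon 4: GCA Ala / GCC Ala — synonymous.
Codon 5: UGC Cys / UGC Cys — identical.
Codon 6: GCC Ala / GCG Ala — synonymous.
Codon 7: GUU Val / GUG Val — synonymous.
Codon 8: GUA Val / GUA Val — identical.
Codon 9: UAU Tyr / UAU Tyr — identical.
Nonsynonymous differences: 0 → same protein.

yes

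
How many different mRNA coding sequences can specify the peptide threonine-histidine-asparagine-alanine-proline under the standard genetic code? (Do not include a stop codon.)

Thr: 4 codons.
His: 2 codons.
Asn: 2 codons.
Ala: 4 codons.
Pro: 4 codons.
4 × 2 × 2 × 4 × 4 = 256.

256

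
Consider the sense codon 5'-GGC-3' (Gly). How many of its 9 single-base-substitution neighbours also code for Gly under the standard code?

3

Position 1: none → 0 synonymous.
Position 2: none → 0 synonymous.
Position 3: GGU, GGA, GGG → 3 synonymous.
Total: 0 + 0 + 3 = 3.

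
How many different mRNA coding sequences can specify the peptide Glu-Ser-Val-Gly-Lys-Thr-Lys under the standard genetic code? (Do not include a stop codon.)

3072

Glu: 2 codons.
Ser: 6 codons.
Val: 4 codons.
Gly: 4 codons.
Lys: 2 codons.
Thr: 4 codons.
Lys: 2 codons.
2 × 6 × 4 × 4 × 2 × 4 × 2 = 3072.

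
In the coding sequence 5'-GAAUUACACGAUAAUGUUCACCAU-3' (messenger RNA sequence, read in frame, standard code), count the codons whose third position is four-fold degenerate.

Codon 1 GAA (Glu): third position 2-fold.
Codon 2 UUA (Leu): third position 2-fold.
Codon 3 CAC (His): third position 2-fold.
Codon 4 GAU (Asp): third position 2-fold.
Codon 5 AAU (Asn): third position 2-fold.
Codon 6 GUU (Val): third position 4-fold.
Codon 7 CAC (His): third position 2-fold.
Codon 8 CAU (His): third position 2-fold.
Four-fold degenerate third positions: 1.

1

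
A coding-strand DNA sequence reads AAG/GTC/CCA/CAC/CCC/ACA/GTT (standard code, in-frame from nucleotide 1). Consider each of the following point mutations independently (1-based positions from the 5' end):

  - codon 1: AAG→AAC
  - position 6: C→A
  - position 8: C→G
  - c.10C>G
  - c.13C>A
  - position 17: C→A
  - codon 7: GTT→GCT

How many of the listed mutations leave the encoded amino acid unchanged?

1

Codon 1: AAG (Lys) → AAC (Asn) — missense.
Codon 2: GTC (Val) → GTA (Val) — synonymous.
Codon 3: CCA (Pro) → CGA (Arg) — missense.
Codon 4: CAC (His) → GAC (Asp) — missense.
Codon 5: CCC (Pro) → ACC (Thr) — missense.
Codon 6: ACA (Thr) → AAA (Lys) — missense.
Codon 7: GTT (Val) → GCT (Ala) — missense.
Synonymous: 1 of 7.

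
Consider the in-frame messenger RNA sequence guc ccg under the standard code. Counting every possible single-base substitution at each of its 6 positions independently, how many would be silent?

Codon 1 (GUC, Val): 3 synonymous substitutions.
Codon 2 (CCG, Pro): 3 synonymous substitutions.
Total: 3 + 3 = 6.

6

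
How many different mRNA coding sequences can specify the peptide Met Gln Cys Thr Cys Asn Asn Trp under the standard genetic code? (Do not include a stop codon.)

128

Met: 1 codon.
Gln: 2 codons.
Cys: 2 codons.
Thr: 4 codons.
Cys: 2 codons.
Asn: 2 codons.
Asn: 2 codons.
Trp: 1 codon.
1 × 2 × 2 × 4 × 2 × 2 × 2 × 1 = 128.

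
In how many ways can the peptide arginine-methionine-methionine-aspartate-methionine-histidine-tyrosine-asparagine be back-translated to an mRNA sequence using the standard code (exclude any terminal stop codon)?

96

Arg: 6 codons.
Met: 1 codon.
Met: 1 codon.
Asp: 2 codons.
Met: 1 codon.
His: 2 codons.
Tyr: 2 codons.
Asn: 2 codons.
6 × 1 × 1 × 2 × 1 × 2 × 2 × 2 = 96.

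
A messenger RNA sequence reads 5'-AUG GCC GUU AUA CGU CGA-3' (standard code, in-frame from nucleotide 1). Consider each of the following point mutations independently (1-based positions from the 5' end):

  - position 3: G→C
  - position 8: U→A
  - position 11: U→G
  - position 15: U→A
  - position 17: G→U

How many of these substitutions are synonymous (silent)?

1

Codon 1: AUG (Met) → AUC (Ile) — missense.
Codon 3: GUU (Val) → GAU (Asp) — missense.
Codon 4: AUA (Ile) → AGA (Arg) — missense.
Codon 5: CGU (Arg) → CGA (Arg) — synonymous.
Codon 6: CGA (Arg) → CUA (Leu) — missense.
Synonymous: 1 of 5.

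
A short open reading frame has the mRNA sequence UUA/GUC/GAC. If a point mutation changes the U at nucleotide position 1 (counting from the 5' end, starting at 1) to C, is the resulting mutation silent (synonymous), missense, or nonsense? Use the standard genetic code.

silent

Position 1 falls in codon 1: UUA → Leu.
After the substitution the codon is CUA → Leu.
Both encode Leu, so the change is synonymous.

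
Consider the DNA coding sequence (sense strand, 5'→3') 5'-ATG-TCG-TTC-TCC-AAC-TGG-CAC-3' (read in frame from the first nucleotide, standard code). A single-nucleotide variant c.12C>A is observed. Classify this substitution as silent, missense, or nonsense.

silent

Position 12 falls in codon 4: TCC → Ser.
After the substitution the codon is TCA → Ser.
Both encode Ser, so the change is synonymous.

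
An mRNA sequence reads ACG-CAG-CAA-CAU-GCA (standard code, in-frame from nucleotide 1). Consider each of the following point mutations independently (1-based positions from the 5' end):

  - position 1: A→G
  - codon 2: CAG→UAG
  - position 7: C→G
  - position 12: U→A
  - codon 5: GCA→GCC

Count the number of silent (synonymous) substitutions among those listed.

Codon 1: ACG (Thr) → GCG (Ala) — missense.
Codon 2: CAG (Gln) → UAG (Stop) — nonsense.
Codon 3: CAA (Gln) → GAA (Glu) — missense.
Codon 4: CAU (His) → CAA (Gln) — missense.
Codon 5: GCA (Ala) → GCC (Ala) — synonymous.
Synonymous: 1 of 5.

1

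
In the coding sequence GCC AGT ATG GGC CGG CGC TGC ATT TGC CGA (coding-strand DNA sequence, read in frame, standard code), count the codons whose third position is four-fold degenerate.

5

Codon 1 GCC (Ala): third position 4-fold.
Codon 2 AGT (Ser): third position 2-fold.
Codon 3 ATG (Met): third position 1-fold.
Codon 4 GGC (Gly): third position 4-fold.
Codon 5 CGG (Arg): third position 4-fold.
Codon 6 CGC (Arg): third position 4-fold.
Codon 7 TGC (Cys): third position 2-fold.
Codon 8 ATT (Ile): third position 3-fold.
Codon 9 TGC (Cys): third position 2-fold.
Codon 10 CGA (Arg): third position 4-fold.
Four-fold degenerate third positions: 5.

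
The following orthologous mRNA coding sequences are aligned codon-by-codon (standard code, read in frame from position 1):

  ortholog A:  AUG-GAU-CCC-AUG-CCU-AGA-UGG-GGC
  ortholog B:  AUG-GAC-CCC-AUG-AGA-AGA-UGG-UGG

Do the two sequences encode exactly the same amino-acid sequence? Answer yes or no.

no

Codon 1: AUG Met / AUG Met — identical.
Codon 2: GAU Asp / GAC Asp — synonymous.
Codon 3: CCC Pro / CCC Pro — identical.
Codon 4: AUG Met / AUG Met — identical.
Codon 5: CCU Pro / AGA Arg — nonsynonymous.
Codon 6: AGA Arg / AGA Arg — identical.
Codon 7: UGG Trp / UGG Trp — identical.
Codon 8: GGC Gly / UGG Trp — nonsynonymous.
Nonsynonymous differences: 2 → different protein.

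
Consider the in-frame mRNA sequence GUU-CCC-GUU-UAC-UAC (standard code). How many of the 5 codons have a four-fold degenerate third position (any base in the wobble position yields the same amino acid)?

3

Codon 1 GUU (Val): third position 4-fold.
Codon 2 CCC (Pro): third position 4-fold.
Codon 3 GUU (Val): third position 4-fold.
Codon 4 UAC (Tyr): third position 2-fold.
Codon 5 UAC (Tyr): third position 2-fold.
Four-fold degenerate third positions: 3.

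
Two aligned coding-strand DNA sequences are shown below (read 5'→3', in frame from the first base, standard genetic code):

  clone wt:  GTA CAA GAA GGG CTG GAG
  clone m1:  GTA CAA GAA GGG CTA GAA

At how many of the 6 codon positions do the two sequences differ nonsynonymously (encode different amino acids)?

0

Codon 1: GTA Val / GTA Val — identical.
Codon 2: CAA Gln / CAA Gln — identical.
Codon 3: GAA Glu / GAA Glu — identical.
Codon 4: GGG Gly / GGG Gly — identical.
Codon 5: CTG Leu / CTA Leu — synonymous.
Codon 6: GAG Glu / GAA Glu — synonymous.
Nonsynonymous differences: 0.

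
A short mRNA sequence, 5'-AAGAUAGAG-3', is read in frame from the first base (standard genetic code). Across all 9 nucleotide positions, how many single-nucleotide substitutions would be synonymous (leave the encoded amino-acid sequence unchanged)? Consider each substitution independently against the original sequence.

Codon 1 (AAG, Lys): 1 synonymous substitution.
Codon 2 (AUA, Ile): 2 synonymous substitutions.
Codon 3 (GAG, Glu): 1 synonymous substitution.
Total: 1 + 2 + 1 = 4.

4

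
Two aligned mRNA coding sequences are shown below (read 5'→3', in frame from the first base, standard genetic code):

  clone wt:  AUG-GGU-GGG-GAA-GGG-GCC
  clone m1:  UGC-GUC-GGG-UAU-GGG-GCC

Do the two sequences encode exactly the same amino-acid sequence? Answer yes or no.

Codon 1: AUG Met / UGC Cys — nonsynonymous.
Codon 2: GGU Gly / GUC Val — nonsynonymous.
Codon 3: GGG Gly / GGG Gly — identical.
Codon 4: GAA Glu / UAU Tyr — nonsynonymous.
Codon 5: GGG Gly / GGG Gly — identical.
Codon 6: GCC Ala / GCC Ala — identical.
Nonsynonymous differences: 3 → different protein.

no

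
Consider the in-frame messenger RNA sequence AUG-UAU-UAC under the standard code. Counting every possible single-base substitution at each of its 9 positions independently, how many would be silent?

2

Codon 1 (AUG, Met): 0 synonymous substitutions.
Codon 2 (UAU, Tyr): 1 synonymous substitution.
Codon 3 (UAC, Tyr): 1 synonymous substitution.
Total: 0 + 1 + 1 = 2.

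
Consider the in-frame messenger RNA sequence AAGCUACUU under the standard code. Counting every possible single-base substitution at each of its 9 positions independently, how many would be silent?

8

Codon 1 (AAG, Lys): 1 synonymous substitution.
Codon 2 (CUA, Leu): 4 synonymous substitutions.
Codon 3 (CUU, Leu): 3 synonymous substitutions.
Total: 1 + 4 + 3 = 8.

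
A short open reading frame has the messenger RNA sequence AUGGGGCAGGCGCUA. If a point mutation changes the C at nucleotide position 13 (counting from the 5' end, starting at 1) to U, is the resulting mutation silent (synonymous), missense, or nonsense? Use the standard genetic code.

silent

Position 13 falls in codon 5: CUA → Leu.
After the substitution the codon is UUA → Leu.
Both encode Leu, so the change is synonymous.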